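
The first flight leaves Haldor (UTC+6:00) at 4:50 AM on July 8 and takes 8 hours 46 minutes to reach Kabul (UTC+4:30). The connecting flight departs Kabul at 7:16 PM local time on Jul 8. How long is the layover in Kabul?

7 hours 10 minutes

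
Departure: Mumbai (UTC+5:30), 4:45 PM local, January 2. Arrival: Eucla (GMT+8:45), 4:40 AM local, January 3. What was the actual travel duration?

8 hours 40 minutes

Departure in UTC: 4:45 PM − 5:30 = 11:15 AM on Jan 2.
Arrival in UTC: 4:40 AM − 8:45 = 7:55 PM on Jan 2.
Elapsed = 7:55 PM − 11:15 AM = 8 hours 40 minutes.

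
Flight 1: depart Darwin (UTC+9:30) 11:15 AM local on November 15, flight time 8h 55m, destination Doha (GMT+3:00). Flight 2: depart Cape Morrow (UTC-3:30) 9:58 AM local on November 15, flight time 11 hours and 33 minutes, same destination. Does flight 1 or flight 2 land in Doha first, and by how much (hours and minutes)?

Flight 1 in UTC: 11:15 AM − 9:30 = 1:45 AM on Nov 15.
+8 hours and 55 minutes → arrive 10:40 AM UTC on Nov 15.
Flight 2 in UTC: 9:58 AM + 3:30 = 1:28 PM on Nov 15.
+11 hours 33 minutes → arrive 1:01 AM UTC on Nov 16.
Flight 1 lands earlier by 14 hours 21 minutes.

the first, by 14 hours 21 minutes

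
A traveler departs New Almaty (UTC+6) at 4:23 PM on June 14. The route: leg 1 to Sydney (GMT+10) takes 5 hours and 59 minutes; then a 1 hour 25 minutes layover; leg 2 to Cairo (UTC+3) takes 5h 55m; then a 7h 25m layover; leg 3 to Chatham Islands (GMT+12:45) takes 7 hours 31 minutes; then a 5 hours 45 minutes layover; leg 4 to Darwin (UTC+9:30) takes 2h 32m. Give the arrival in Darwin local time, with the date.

8:25 AM on Jun 16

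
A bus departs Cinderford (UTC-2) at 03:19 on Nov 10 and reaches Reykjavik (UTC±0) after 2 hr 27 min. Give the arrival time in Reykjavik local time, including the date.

07:46 on November 10

Convert departure to UTC: 03:19 + 2:00 = 05:19 UTC on Nov 10.
Add 2 hours and 27 minutes travel time → 07:46 UTC.
Reykjavik is UTC+0, so local arrival is the same: 07:46 on Nov 10.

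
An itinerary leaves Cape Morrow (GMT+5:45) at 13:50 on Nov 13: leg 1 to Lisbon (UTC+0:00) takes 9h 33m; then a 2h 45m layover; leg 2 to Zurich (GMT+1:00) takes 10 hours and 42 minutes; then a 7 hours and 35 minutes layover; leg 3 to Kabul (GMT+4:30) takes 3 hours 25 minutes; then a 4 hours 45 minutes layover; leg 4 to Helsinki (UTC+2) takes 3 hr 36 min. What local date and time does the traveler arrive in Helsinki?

04:26 on November 15

Convert departure to UTC: 13:50 − 5:45 = 08:05 UTC on Nov 13.
Add 9 hours and 33 minutes leg 1 → 17:38 UTC.
Add 2 hours 45 minutes layover in Lisbon → 20:23 UTC.
Add 10 hours 42 minutes leg 2 → 07:05 UTC (Nov 14).
Add 7 hours and 35 minutes layover in Zurich → 14:40 UTC.
Add 3 hours and 25 minutes leg 3 → 18:05 UTC.
Add 4 hours 45 minutes layover in Kabul → 22:50 UTC.
Add 3 hours 36 minutes leg 4 → 02:26 UTC (Nov 15).
Helsinki is UTC+2:00, so local arrival = 02:26 + 2:00 = 04:26 on Nov 15.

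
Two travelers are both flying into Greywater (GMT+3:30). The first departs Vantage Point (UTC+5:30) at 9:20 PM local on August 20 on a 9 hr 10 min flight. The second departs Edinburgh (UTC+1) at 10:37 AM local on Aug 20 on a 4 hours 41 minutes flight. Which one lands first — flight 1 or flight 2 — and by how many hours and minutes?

the second, by 10 hours 42 minutes

Flight 1 in UTC: 9:20 PM − 5:30 = 3:50 PM on Aug 20.
+9 hours and 10 minutes → arrive 1:00 AM UTC on Aug 21.
Flight 2 in UTC: 10:37 AM − 1:00 = 9:37 AM on Aug 20.
+4 hours and 41 minutes → arrive 2:18 PM UTC on Aug 20.
Flight 2 lands earlier by 10 hours 42 minutes.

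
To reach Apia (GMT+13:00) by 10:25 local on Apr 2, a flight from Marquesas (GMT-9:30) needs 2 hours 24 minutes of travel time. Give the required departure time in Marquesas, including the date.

09:31 on April 1

Target arrival in UTC: 10:25 − 13:00 = 21:25 on Apr 1.
Subtract 2 hours 24 minutes → departure 19:01 UTC on Apr 1.
Marquesas is UTC−9:30: 19:01 − 9:30 = 09:31 on Apr 1.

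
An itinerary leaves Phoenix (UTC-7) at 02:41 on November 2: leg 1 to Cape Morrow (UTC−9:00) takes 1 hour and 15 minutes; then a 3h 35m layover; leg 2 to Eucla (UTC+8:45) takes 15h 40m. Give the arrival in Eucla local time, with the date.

Convert departure to UTC: 02:41 + 7:00 = 09:41 UTC on Nov 2.
Add 1 hour 15 minutes leg 1 → 10:56 UTC.
Add 3 hours and 35 minutes layover in Cape Morrow → 14:31 UTC.
Add 15 hours 40 minutes leg 2 → 06:11 UTC (Nov 3).
Eucla is UTC+8:45, so local arrival = 06:11 + 8:45 = 14:56 on Nov 3.

14:56 on November 3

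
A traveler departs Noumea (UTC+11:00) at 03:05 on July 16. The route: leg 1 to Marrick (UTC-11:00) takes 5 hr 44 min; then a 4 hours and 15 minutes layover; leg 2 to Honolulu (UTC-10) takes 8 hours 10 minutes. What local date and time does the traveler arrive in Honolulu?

00:14 on Jul 16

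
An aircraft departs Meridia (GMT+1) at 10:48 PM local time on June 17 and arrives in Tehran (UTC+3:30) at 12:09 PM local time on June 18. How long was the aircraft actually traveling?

10 hours 51 minutes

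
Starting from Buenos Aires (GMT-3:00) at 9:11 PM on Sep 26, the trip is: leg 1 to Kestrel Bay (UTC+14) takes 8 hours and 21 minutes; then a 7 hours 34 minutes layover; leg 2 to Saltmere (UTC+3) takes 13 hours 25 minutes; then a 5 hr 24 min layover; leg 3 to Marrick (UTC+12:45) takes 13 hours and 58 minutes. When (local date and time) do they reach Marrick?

Convert departure to UTC: 9:11 PM + 3:00 = 12:11 AM UTC on Sep 27.
Add 8 hours 21 minutes leg 1 → 8:32 AM UTC.
Add 7 hours 34 minutes layover in Kestrel Bay → 4:06 PM UTC.
Add 13 hours 25 minutes leg 2 → 5:31 AM UTC (Sep 28).
Add 5 hours 24 minutes layover in Saltmere → 10:55 AM UTC.
Add 13 hours and 58 minutes leg 3 → 12:53 AM UTC (Sep 29).
Marrick is UTC+12:45, so local arrival = 12:53 AM + 12:45 = 1:38 PM on Sep 29.

1:38 PM on Sep 29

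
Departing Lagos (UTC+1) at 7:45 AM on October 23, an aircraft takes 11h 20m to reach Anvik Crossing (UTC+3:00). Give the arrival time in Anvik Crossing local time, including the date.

9:05 PM on Oct 23

Anvik Crossing is 2:00 ahead of Lagos.
After 11 hours and 20 minutes it is 7:05 PM in Lagos.
Shift by the zone difference: 7:05 PM + 2:00 = 9:05 PM on Oct 23 in Anvik Crossing.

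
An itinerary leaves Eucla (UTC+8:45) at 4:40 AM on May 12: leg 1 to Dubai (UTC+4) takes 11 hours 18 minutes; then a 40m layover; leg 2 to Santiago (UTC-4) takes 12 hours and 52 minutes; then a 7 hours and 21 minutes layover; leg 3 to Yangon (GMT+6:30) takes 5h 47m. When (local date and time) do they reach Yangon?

Convert departure to UTC: 4:40 AM − 8:45 = 7:55 PM UTC on May 11.
Add 11 hours and 18 minutes leg 1 → 7:13 AM UTC (May 12).
Add 40 minutes layover in Dubai → 7:53 AM UTC.
Add 12 hours and 52 minutes leg 2 → 8:45 PM UTC.
Add 7 hours 21 minutes layover in Santiago → 4:06 AM UTC (May 13).
Add 5 hours and 47 minutes leg 3 → 9:53 AM UTC.
Yangon is UTC+6:30, so local arrival = 9:53 AM + 6:30 = 4:23 PM on May 13.

4:23 PM on May 13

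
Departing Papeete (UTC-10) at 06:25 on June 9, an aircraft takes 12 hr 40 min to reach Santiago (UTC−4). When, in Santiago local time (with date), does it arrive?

Santiago is 6:00 ahead of Papeete.
After 12 hours 40 minutes it is 19:05 in Papeete.
Shift by the zone difference: 19:05 + 6:00 = 01:05 on Jun 10 in Santiago.

01:05 on June 10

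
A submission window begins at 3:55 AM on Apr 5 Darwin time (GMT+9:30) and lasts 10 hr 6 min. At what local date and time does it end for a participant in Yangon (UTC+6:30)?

Yangon is 3:00 behind Darwin.
After 10 hours 6 minutes it is 2:01 PM in Darwin.
Shift by the zone difference: 2:01 PM − 3:00 = 11:01 AM on Apr 5 in Yangon.

11:01 AM on Apr 5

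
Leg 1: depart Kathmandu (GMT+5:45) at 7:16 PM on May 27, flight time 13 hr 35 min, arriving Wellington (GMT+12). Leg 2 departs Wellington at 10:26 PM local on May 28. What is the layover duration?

7 hours 20 minutes

Convert departure to UTC: 7:16 PM − 5:45 = 1:31 PM UTC on May 27.
Add 13 hours 35 minutes flight time → 3:06 AM UTC (May 28).
Wellington is UTC+12:00, so local arrival = 3:06 AM + 12:00 = 3:06 PM on May 28.
Layover = 10:26 PM − 3:06 PM = 7 hours 20 minutes.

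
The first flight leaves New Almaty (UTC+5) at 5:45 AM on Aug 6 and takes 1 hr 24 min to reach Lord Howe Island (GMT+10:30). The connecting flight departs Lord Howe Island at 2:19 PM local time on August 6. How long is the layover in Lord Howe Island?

1 hour 40 minutes

Convert departure to UTC: 5:45 AM − 5:00 = 12:45 AM UTC on Aug 6.
Add 1 hour 24 minutes flight time → 2:09 AM UTC.
Lord Howe Island is UTC+10:30, so local arrival = 2:09 AM + 10:30 = 12:39 PM on Aug 6.
Layover = 2:19 PM − 12:39 PM = 1 hour 40 minutes.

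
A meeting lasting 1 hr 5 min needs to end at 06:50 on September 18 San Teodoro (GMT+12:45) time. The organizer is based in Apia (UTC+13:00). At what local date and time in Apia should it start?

Target end time in UTC: 06:50 − 12:45 = 18:05 on Sep 17.
Subtract 1 hour and 5 minutes → start 17:00 UTC on Sep 17.
Apia is UTC+13:00: 17:00 + 13:00 = 06:00 on Sep 18.

06:00 on September 18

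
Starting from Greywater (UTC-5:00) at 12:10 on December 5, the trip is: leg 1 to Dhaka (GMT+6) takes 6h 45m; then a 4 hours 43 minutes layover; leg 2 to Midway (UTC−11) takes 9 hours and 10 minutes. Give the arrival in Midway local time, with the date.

Convert departure to UTC: 12:10 + 5:00 = 17:10 UTC on Dec 5.
Add 6 hours and 45 minutes leg 1 → 23:55 UTC.
Add 4 hours 43 minutes layover in Dhaka → 04:38 UTC (Dec 6).
Add 9 hours and 10 minutes leg 2 → 13:48 UTC.
Midway is UTC−11:00, so local arrival = 13:48 − 11:00 = 02:48 on Dec 6.

02:48 on Dec 6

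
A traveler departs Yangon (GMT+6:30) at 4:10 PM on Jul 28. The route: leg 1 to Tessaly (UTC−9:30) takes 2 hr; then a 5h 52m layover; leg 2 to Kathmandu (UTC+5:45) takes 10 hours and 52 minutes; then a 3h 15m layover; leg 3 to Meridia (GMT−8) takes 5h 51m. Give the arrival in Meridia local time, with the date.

Convert departure to UTC: 4:10 PM − 6:30 = 9:40 AM UTC on Jul 28.
Add 2 hours leg 1 → 11:40 AM UTC.
Add 5 hours and 52 minutes layover in Tessaly → 5:32 PM UTC.
Add 10 hours 52 minutes leg 2 → 4:24 AM UTC (Jul 29).
Add 3 hours and 15 minutes layover in Kathmandu → 7:39 AM UTC.
Add 5 hours and 51 minutes leg 3 → 1:30 PM UTC.
Meridia is UTC−8:00, so local arrival = 1:30 PM − 8:00 = 5:30 AM on Jul 29.

5:30 AM on July 29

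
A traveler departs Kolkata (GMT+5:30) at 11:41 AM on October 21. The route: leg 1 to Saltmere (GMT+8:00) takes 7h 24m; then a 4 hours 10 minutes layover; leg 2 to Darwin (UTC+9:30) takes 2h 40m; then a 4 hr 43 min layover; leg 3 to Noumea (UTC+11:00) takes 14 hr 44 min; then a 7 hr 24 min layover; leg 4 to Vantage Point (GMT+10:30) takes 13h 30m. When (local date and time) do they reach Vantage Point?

11:16 PM on October 23

Convert departure to UTC: 11:41 AM − 5:30 = 6:11 AM UTC on Oct 21.
Add 7 hours 24 minutes leg 1 → 1:35 PM UTC.
Add 4 hours and 10 minutes layover in Saltmere → 5:45 PM UTC.
Add 2 hours and 40 minutes leg 2 → 8:25 PM UTC.
Add 4 hours 43 minutes layover in Darwin → 1:08 AM UTC (Oct 22).
Add 14 hours 44 minutes leg 3 → 3:52 PM UTC.
Add 7 hours and 24 minutes layover in Noumea → 11:16 PM UTC.
Add 13 hours 30 minutes leg 4 → 12:46 PM UTC (Oct 23).
Vantage Point is UTC+10:30, so local arrival = 12:46 PM + 10:30 = 11:16 PM on Oct 23.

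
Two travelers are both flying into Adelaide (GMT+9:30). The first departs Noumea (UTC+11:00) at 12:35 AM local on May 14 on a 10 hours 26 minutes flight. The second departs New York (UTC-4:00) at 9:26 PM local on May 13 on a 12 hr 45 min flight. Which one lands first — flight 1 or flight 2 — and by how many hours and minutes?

Flight 1 in UTC: 12:35 AM − 11:00 = 1:35 PM on May 13.
+10 hours and 26 minutes → arrive 12:01 AM UTC on May 14.
Flight 2 in UTC: 9:26 PM + 4:00 = 1:26 AM on May 14.
+12 hours and 45 minutes → arrive 2:11 PM UTC on May 14.
Flight 1 lands earlier by 14 hours 10 minutes.

the first, by 14 hours 10 minutes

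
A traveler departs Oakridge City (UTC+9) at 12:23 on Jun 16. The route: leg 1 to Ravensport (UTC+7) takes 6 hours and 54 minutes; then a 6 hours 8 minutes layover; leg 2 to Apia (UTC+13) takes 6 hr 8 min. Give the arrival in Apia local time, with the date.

Convert departure to UTC: 12:23 − 9:00 = 03:23 UTC on Jun 16.
Add 6 hours 54 minutes leg 1 → 10:17 UTC.
Add 6 hours 8 minutes layover in Ravensport → 16:25 UTC.
Add 6 hours and 8 minutes leg 2 → 22:33 UTC.
Apia is UTC+13:00, so local arrival = 22:33 + 13:00 = 11:33 on Jun 17.

11:33 on June 17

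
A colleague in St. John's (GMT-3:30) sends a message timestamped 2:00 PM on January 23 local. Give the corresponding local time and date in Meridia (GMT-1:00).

Meridia is 2:30 ahead of St. John's.
Shift by the zone difference: 2:00 PM + 2:30 = 4:30 PM on Jan 23 in Meridia.

4:30 PM on January 23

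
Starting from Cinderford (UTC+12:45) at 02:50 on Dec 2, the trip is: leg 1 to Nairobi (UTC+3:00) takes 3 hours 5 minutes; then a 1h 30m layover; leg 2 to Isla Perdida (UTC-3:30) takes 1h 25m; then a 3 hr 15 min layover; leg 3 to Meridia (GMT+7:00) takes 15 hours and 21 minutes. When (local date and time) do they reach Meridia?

Convert departure to UTC: 02:50 − 12:45 = 14:05 UTC on Dec 1.
Add 3 hours and 5 minutes leg 1 → 17:10 UTC.
Add 1 hour 30 minutes layover in Nairobi → 18:40 UTC.
Add 1 hour and 25 minutes leg 2 → 20:05 UTC.
Add 3 hours 15 minutes layover in Isla Perdida → 23:20 UTC.
Add 15 hours 21 minutes leg 3 → 14:41 UTC (Dec 2).
Meridia is UTC+7:00, so local arrival = 14:41 + 7:00 = 21:41 on Dec 2.

21:41 on Dec 2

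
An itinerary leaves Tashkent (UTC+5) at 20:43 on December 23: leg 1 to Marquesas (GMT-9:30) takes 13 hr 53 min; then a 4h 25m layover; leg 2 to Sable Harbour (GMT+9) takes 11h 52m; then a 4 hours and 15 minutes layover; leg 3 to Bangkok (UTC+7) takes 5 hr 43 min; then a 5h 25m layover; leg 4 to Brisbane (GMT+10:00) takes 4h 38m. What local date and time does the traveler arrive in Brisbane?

03:54 on Dec 26

Convert departure to UTC: 20:43 − 5:00 = 15:43 UTC on Dec 23.
Add 13 hours 53 minutes leg 1 → 05:36 UTC (Dec 24).
Add 4 hours and 25 minutes layover in Marquesas → 10:01 UTC.
Add 11 hours 52 minutes leg 2 → 21:53 UTC.
Add 4 hours and 15 minutes layover in Sable Harbour → 02:08 UTC (Dec 25).
Add 5 hours 43 minutes leg 3 → 07:51 UTC.
Add 5 hours and 25 minutes layover in Bangkok → 13:16 UTC.
Add 4 hours 38 minutes leg 4 → 17:54 UTC.
Brisbane is UTC+10:00, so local arrival = 17:54 + 10:00 = 03:54 on Dec 26.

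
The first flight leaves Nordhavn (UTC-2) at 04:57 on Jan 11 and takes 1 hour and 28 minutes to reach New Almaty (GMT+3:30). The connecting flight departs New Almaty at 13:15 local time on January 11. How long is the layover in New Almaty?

Convert departure to UTC: 04:57 + 2:00 = 06:57 UTC on Jan 11.
Add 1 hour and 28 minutes flight time → 08:25 UTC.
New Almaty is UTC+3:30, so local arrival = 08:25 + 3:30 = 11:55 on Jan 11.
Layover = 13:15 − 11:55 = 1 hour 20 minutes.

1 hour 20 minutes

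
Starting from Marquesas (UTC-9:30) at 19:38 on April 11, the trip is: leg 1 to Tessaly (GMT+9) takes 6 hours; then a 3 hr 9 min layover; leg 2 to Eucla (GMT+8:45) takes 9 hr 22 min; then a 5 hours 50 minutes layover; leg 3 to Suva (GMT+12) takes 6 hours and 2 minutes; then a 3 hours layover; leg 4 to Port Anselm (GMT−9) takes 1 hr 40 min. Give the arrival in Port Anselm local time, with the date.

Convert departure to UTC: 19:38 + 9:30 = 05:08 UTC on Apr 12.
Add 6 hours leg 1 → 11:08 UTC.
Add 3 hours 9 minutes layover in Tessaly → 14:17 UTC.
Add 9 hours 22 minutes leg 2 → 23:39 UTC.
Add 5 hours and 50 minutes layover in Eucla → 05:29 UTC (Apr 13).
Add 6 hours and 2 minutes leg 3 → 11:31 UTC.
Add 3 hours layover in Suva → 14:31 UTC.
Add 1 hour and 40 minutes leg 4 → 16:11 UTC.
Port Anselm is UTC−9:00, so local arrival = 16:11 − 9:00 = 07:11 on Apr 13.

07:11 on April 13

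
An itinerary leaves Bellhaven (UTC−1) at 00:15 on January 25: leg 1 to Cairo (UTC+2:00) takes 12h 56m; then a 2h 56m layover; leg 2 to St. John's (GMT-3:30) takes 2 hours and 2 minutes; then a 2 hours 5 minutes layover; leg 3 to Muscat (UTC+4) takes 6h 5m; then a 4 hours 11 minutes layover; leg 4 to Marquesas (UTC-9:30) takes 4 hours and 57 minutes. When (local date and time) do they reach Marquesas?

02:57 on January 26

Convert departure to UTC: 00:15 + 1:00 = 01:15 UTC on Jan 25.
Add 12 hours 56 minutes leg 1 → 14:11 UTC.
Add 2 hours 56 minutes layover in Cairo → 17:07 UTC.
Add 2 hours 2 minutes leg 2 → 19:09 UTC.
Add 2 hours 5 minutes layover in St. John's → 21:14 UTC.
Add 6 hours and 5 minutes leg 3 → 03:19 UTC (Jan 26).
Add 4 hours 11 minutes layover in Muscat → 07:30 UTC.
Add 4 hours 57 minutes leg 4 → 12:27 UTC.
Marquesas is UTC−9:30, so local arrival = 12:27 − 9:30 = 02:57 on Jan 26.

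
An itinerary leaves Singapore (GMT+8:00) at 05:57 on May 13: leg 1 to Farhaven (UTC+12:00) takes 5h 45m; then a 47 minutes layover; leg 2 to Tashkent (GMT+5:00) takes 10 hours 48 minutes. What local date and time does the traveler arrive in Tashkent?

Convert departure to UTC: 05:57 − 8:00 = 21:57 UTC on May 12.
Add 5 hours and 45 minutes leg 1 → 03:42 UTC (May 13).
Add 47 minutes layover in Farhaven → 04:29 UTC.
Add 10 hours and 48 minutes leg 2 → 15:17 UTC.
Tashkent is UTC+5:00, so local arrival = 15:17 + 5:00 = 20:17 on May 13.

20:17 on May 13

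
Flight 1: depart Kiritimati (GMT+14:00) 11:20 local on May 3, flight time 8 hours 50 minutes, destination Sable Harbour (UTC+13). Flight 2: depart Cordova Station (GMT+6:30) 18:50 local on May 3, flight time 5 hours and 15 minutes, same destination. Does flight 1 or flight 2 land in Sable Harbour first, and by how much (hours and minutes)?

Flight 1 in UTC: 11:20 − 14:00 = 21:20 on May 2.
+8 hours and 50 minutes → arrive 06:10 UTC on May 3.
Flight 2 in UTC: 18:50 − 6:30 = 12:20 on May 3.
+5 hours 15 minutes → arrive 17:35 UTC on May 3.
Flight 1 lands earlier by 11 hours 25 minutes.

the first, by 11 hours 25 minutes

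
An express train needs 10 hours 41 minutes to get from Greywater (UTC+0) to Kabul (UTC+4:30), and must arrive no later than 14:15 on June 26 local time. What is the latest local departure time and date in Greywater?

23:04 on June 25

Target arrival in UTC: 14:15 − 4:30 = 09:45 on Jun 26.
Subtract 10 hours 41 minutes → departure 23:04 UTC on Jun 25.
Greywater is UTC+0, so departure is 23:04 on Jun 25.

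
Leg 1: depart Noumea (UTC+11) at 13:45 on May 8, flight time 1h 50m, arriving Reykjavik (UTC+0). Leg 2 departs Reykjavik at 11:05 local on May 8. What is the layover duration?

6 hours 30 minutes

Convert departure to UTC: 13:45 − 11:00 = 02:45 UTC on May 8.
Add 1 hour 50 minutes flight time → 04:35 UTC.
Reykjavik is UTC+0, so local arrival is the same: 04:35 on May 8.
Layover = 11:05 − 04:35 = 6 hours 30 minutes.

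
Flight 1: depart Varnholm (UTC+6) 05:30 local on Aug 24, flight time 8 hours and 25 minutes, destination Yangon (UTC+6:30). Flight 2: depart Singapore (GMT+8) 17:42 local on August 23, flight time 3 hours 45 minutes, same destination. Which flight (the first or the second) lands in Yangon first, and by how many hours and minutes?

the second, by 18 hours 28 minutes

Flight 1 in UTC: 05:30 − 6:00 = 23:30 on Aug 23.
+8 hours 25 minutes → arrive 07:55 UTC on Aug 24.
Flight 2 in UTC: 17:42 − 8:00 = 09:42 on Aug 23.
+3 hours and 45 minutes → arrive 13:27 UTC on Aug 23.
Flight 2 lands earlier by 18 hours 28 minutes.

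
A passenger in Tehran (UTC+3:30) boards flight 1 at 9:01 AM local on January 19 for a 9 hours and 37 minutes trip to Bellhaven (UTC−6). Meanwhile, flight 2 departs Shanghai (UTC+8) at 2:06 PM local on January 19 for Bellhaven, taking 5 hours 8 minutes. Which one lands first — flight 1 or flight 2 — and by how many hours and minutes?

Flight 1 in UTC: 9:01 AM − 3:30 = 5:31 AM on Jan 19.
+9 hours 37 minutes → arrive 3:08 PM UTC on Jan 19.
Flight 2 in UTC: 2:06 PM − 8:00 = 6:06 AM on Jan 19.
+5 hours and 8 minutes → arrive 11:14 AM UTC on Jan 19.
Flight 2 lands earlier by 3 hours 54 minutes.

the second, by 3 hours 54 minutes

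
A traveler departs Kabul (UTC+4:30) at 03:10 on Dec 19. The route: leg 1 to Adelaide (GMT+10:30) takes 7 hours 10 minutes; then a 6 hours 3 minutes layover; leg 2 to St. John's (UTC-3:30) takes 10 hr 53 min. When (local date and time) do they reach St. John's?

Convert departure to UTC: 03:10 − 4:30 = 22:40 UTC on Dec 18.
Add 7 hours and 10 minutes leg 1 → 05:50 UTC (Dec 19).
Add 6 hours 3 minutes layover in Adelaide → 11:53 UTC.
Add 10 hours 53 minutes leg 2 → 22:46 UTC.
St. John's is UTC−3:30, so local arrival = 22:46 − 3:30 = 19:16 on Dec 19.

19:16 on December 19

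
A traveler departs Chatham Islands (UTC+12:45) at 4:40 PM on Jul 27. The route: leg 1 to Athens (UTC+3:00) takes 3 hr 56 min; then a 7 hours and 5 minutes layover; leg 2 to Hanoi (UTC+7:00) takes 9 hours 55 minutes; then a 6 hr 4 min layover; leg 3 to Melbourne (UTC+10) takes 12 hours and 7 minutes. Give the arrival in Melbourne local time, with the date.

5:02 AM on July 29

Convert departure to UTC: 4:40 PM − 12:45 = 3:55 AM UTC on Jul 27.
Add 3 hours and 56 minutes leg 1 → 7:51 AM UTC.
Add 7 hours 5 minutes layover in Athens → 2:56 PM UTC.
Add 9 hours and 55 minutes leg 2 → 12:51 AM UTC (Jul 28).
Add 6 hours and 4 minutes layover in Hanoi → 6:55 AM UTC.
Add 12 hours and 7 minutes leg 3 → 7:02 PM UTC.
Melbourne is UTC+10:00, so local arrival = 7:02 PM + 10:00 = 5:02 AM on Jul 29.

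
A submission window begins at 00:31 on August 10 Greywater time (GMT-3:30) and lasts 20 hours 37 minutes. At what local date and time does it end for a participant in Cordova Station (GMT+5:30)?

Convert start to UTC: 00:31 + 3:30 = 04:01 UTC on Aug 10.
Add 20 hours and 37 minutes duration → 00:38 UTC (Aug 11).
Cordova Station is UTC+5:30, so local end time = 00:38 + 5:30 = 06:08 on Aug 11.

06:08 on Aug 11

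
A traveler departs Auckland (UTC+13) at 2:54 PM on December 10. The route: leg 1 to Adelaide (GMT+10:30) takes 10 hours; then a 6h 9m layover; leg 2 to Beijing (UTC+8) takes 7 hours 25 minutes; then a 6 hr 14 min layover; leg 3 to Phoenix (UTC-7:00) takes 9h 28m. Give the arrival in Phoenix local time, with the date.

Convert departure to UTC: 2:54 PM − 13:00 = 1:54 AM UTC on Dec 10.
Add 10 hours leg 1 → 11:54 AM UTC.
Add 6 hours and 9 minutes layover in Adelaide → 6:03 PM UTC.
Add 7 hours and 25 minutes leg 2 → 1:28 AM UTC (Dec 11).
Add 6 hours and 14 minutes layover in Beijing → 7:42 AM UTC.
Add 9 hours and 28 minutes leg 3 → 5:10 PM UTC.
Phoenix is UTC−7:00, so local arrival = 5:10 PM − 7:00 = 10:10 AM on Dec 11.

10:10 AM on Dec 11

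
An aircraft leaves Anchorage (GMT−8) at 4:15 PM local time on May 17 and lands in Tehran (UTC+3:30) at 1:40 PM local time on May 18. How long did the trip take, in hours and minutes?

Departure in UTC: 4:15 PM + 8:00 = 12:15 AM on May 18.
Arrival in UTC: 1:40 PM − 3:30 = 10:10 AM on May 18.
Elapsed = 10:10 AM − 12:15 AM = 9 hours 55 minutes.

9 hours 55 minutes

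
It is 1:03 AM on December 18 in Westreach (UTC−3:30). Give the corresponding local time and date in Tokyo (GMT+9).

In UTC: 1:03 AM + 3:30 = 4:33 AM on Dec 18.
Tokyo is UTC+9:00: 4:33 AM + 9:00 = 1:33 PM on Dec 18.

1:33 PM on Dec 18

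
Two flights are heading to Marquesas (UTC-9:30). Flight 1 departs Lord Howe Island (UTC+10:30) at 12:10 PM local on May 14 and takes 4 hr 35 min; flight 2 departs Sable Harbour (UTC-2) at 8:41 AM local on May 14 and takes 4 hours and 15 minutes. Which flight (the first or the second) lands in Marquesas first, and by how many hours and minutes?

the first, by 8 hours 41 minutes

Flight 1 in UTC: 12:10 PM − 10:30 = 1:40 AM on May 14.
+4 hours and 35 minutes → arrive 6:15 AM UTC on May 14.
Flight 2 in UTC: 8:41 AM + 2:00 = 10:41 AM on May 14.
+4 hours 15 minutes → arrive 2:56 PM UTC on May 14.
Flight 1 lands earlier by 8 hours 41 minutes.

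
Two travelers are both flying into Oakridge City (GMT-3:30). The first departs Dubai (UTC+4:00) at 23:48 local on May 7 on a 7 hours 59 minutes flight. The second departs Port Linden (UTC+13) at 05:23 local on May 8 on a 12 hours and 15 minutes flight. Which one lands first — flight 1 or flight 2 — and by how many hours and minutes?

Flight 1 in UTC: 23:48 − 4:00 = 19:48 on May 7.
+7 hours 59 minutes → arrive 03:47 UTC on May 8.
Flight 2 in UTC: 05:23 − 13:00 = 16:23 on May 7.
+12 hours and 15 minutes → arrive 04:38 UTC on May 8.
Flight 1 lands earlier by 51 minutes.

the first, by 51 minutes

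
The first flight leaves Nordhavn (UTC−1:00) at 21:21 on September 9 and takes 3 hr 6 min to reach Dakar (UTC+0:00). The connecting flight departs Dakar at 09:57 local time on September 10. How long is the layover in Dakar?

8 hours 30 minutes

Convert departure to UTC: 21:21 + 1:00 = 22:21 UTC on Sep 9.
Add 3 hours 6 minutes flight time → 01:27 UTC (Sep 10).
Dakar is UTC+0, so local arrival is the same: 01:27 on Sep 10.
Layover = 09:57 − 01:27 = 8 hours 30 minutes.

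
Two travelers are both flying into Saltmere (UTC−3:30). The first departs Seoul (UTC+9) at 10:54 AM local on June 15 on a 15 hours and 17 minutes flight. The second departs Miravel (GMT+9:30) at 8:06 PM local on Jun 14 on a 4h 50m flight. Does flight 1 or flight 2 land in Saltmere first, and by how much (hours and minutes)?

Flight 1 in UTC: 10:54 AM − 9:00 = 1:54 AM on Jun 15.
+15 hours 17 minutes → arrive 5:11 PM UTC on Jun 15.
Flight 2 in UTC: 8:06 PM − 9:30 = 10:36 AM on Jun 14.
+4 hours and 50 minutes → arrive 3:26 PM UTC on Jun 14.
Flight 2 lands earlier by 25 hours 45 minutes.

the second, by 25 hours 45 minutes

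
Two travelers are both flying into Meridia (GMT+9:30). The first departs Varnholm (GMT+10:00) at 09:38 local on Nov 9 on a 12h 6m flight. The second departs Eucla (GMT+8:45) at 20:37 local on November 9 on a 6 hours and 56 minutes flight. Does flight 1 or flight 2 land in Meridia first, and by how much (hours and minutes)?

Flight 1 in UTC: 09:38 − 10:00 = 23:38 on Nov 8.
+12 hours and 6 minutes → arrive 11:44 UTC on Nov 9.
Flight 2 in UTC: 20:37 − 8:45 = 11:52 on Nov 9.
+6 hours 56 minutes → arrive 18:48 UTC on Nov 9.
Flight 1 lands earlier by 7 hours 4 minutes.

the first, by 7 hours 4 minutes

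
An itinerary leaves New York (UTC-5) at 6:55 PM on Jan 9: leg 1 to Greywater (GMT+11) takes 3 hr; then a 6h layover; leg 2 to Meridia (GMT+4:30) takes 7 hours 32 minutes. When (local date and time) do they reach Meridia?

Convert departure to UTC: 6:55 PM + 5:00 = 11:55 PM UTC on Jan 9.
Add 3 hours leg 1 → 2:55 AM UTC (Jan 10).
Add 6 hours layover in Greywater → 8:55 AM UTC.
Add 7 hours and 32 minutes leg 2 → 4:27 PM UTC.
Meridia is UTC+4:30, so local arrival = 4:27 PM + 4:30 = 8:57 PM on Jan 10.

8:57 PM on Jan 10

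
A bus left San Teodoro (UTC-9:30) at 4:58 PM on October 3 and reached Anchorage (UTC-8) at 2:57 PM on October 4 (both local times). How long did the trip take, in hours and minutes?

20 hours 29 minutes

Anchorage is 1:30 ahead of San Teodoro.
Clock-face elapsed time (ignoring zones) is 21 hours 59 minutes.
Actual elapsed = 21 hours 59 minutes − 1:30 = 20 hours 29 minutes.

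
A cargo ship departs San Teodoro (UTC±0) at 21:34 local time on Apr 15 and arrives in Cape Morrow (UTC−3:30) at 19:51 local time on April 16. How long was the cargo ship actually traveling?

Cape Morrow is 3:30 behind San Teodoro.
Clock-face elapsed time (ignoring zones) is 22 hours 17 minutes.
Actual elapsed = 22 hours 17 minutes + 3:30 = 25 hours 47 minutes.

25 hours 47 minutes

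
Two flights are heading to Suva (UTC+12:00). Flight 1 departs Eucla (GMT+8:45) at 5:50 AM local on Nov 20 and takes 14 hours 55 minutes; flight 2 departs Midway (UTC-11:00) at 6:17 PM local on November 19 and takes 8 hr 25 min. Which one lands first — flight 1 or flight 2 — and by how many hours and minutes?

the first, by 1 hour 42 minutes

Flight 1 in UTC: 5:50 AM − 8:45 = 9:05 PM on Nov 19.
+14 hours 55 minutes → arrive 12:00 PM UTC on Nov 20.
Flight 2 in UTC: 6:17 PM + 11:00 = 5:17 AM on Nov 20.
+8 hours 25 minutes → arrive 1:42 PM UTC on Nov 20.
Flight 1 lands earlier by 1 hour 42 minutes.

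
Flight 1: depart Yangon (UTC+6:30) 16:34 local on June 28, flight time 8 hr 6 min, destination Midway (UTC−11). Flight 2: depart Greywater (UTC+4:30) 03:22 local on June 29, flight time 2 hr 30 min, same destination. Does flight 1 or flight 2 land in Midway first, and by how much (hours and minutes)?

the first, by 7 hours 12 minutes

Flight 1 in UTC: 16:34 − 6:30 = 10:04 on Jun 28.
+8 hours 6 minutes → arrive 18:10 UTC on Jun 28.
Flight 2 in UTC: 03:22 − 4:30 = 22:52 on Jun 28.
+2 hours 30 minutes → arrive 01:22 UTC on Jun 29.
Flight 1 lands earlier by 7 hours 12 minutes.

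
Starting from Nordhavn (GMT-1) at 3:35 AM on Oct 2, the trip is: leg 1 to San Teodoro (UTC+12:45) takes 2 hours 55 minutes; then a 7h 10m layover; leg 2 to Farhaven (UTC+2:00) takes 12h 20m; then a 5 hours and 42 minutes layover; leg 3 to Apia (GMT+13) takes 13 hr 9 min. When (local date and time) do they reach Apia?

Convert departure to UTC: 3:35 AM + 1:00 = 4:35 AM UTC on Oct 2.
Add 2 hours 55 minutes leg 1 → 7:30 AM UTC.
Add 7 hours 10 minutes layover in San Teodoro → 2:40 PM UTC.
Add 12 hours and 20 minutes leg 2 → 3:00 AM UTC (Oct 3).
Add 5 hours 42 minutes layover in Farhaven → 8:42 AM UTC.
Add 13 hours 9 minutes leg 3 → 9:51 PM UTC.
Apia is UTC+13:00, so local arrival = 9:51 PM + 13:00 = 10:51 AM on Oct 4.

10:51 AM on Oct 4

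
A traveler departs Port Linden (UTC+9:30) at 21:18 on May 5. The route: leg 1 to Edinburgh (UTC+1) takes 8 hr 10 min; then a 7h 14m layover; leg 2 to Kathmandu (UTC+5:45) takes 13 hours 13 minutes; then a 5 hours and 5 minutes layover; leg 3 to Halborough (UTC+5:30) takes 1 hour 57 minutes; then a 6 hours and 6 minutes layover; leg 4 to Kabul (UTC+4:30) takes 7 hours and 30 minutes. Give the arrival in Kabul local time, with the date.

Convert departure to UTC: 21:18 − 9:30 = 11:48 UTC on May 5.
Add 8 hours and 10 minutes leg 1 → 19:58 UTC.
Add 7 hours and 14 minutes layover in Edinburgh → 03:12 UTC (May 6).
Add 13 hours 13 minutes leg 2 → 16:25 UTC.
Add 5 hours and 5 minutes layover in Kathmandu → 21:30 UTC.
Add 1 hour and 57 minutes leg 3 → 23:27 UTC.
Add 6 hours and 6 minutes layover in Halborough → 05:33 UTC (May 7).
Add 7 hours and 30 minutes leg 4 → 13:03 UTC.
Kabul is UTC+4:30, so local arrival = 13:03 + 4:30 = 17:33 on May 7.

17:33 on May 7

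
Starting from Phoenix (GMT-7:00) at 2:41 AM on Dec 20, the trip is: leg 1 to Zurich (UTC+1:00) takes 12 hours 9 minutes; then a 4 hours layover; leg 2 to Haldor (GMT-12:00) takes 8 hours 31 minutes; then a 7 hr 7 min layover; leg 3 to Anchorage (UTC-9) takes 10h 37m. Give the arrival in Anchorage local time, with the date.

Convert departure to UTC: 2:41 AM + 7:00 = 9:41 AM UTC on Dec 20.
Add 12 hours 9 minutes leg 1 → 9:50 PM UTC.
Add 4 hours layover in Zurich → 1:50 AM UTC (Dec 21).
Add 8 hours and 31 minutes leg 2 → 10:21 AM UTC.
Add 7 hours 7 minutes layover in Haldor → 5:28 PM UTC.
Add 10 hours and 37 minutes leg 3 → 4:05 AM UTC (Dec 22).
Anchorage is UTC−9:00, so local arrival = 4:05 AM − 9:00 = 7:05 PM on Dec 21.

7:05 PM on December 21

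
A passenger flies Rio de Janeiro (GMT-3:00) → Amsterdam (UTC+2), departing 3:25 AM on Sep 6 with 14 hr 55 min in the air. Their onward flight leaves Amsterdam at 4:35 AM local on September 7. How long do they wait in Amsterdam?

Convert departure to UTC: 3:25 AM + 3:00 = 6:25 AM UTC on Sep 6.
Add 14 hours and 55 minutes flight time → 9:20 PM UTC.
Amsterdam is UTC+2:00, so local arrival = 9:20 PM + 2:00 = 11:20 PM on Sep 6.
Layover = 4:35 AM − 11:20 PM (+1 day) = 5 hours 15 minutes.

5 hours 15 minutes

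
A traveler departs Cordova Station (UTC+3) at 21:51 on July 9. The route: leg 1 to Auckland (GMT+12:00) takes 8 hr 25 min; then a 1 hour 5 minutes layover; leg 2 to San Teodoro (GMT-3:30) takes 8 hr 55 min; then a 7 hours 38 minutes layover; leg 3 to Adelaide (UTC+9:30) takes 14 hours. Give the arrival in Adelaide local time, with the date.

20:24 on Jul 11

Convert departure to UTC: 21:51 − 3:00 = 18:51 UTC on Jul 9.
Add 8 hours 25 minutes leg 1 → 03:16 UTC (Jul 10).
Add 1 hour and 5 minutes layover in Auckland → 04:21 UTC.
Add 8 hours and 55 minutes leg 2 → 13:16 UTC.
Add 7 hours and 38 minutes layover in San Teodoro → 20:54 UTC.
Add 14 hours leg 3 → 10:54 UTC (Jul 11).
Adelaide is UTC+9:30, so local arrival = 10:54 + 9:30 = 20:24 on Jul 11.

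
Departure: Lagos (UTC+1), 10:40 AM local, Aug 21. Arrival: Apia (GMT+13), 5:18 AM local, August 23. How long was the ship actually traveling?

30 hours 38 minutes

Departure in UTC: 10:40 AM − 1:00 = 9:40 AM on Aug 21.
Arrival in UTC: 5:18 AM − 13:00 = 4:18 PM on Aug 22.
Elapsed = 4:18 PM − 9:40 AM (+1 day) = 30 hours 38 minutes.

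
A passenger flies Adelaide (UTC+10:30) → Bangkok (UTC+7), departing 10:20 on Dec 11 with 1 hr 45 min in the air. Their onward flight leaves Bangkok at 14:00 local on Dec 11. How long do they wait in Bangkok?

5 hours 25 minutes

Convert departure to UTC: 10:20 − 10:30 = 23:50 UTC on Dec 10.
Add 1 hour and 45 minutes flight time → 01:35 UTC (Dec 11).
Bangkok is UTC+7:00, so local arrival = 01:35 + 7:00 = 08:35 on Dec 11.
Layover = 14:00 − 08:35 = 5 hours 25 minutes.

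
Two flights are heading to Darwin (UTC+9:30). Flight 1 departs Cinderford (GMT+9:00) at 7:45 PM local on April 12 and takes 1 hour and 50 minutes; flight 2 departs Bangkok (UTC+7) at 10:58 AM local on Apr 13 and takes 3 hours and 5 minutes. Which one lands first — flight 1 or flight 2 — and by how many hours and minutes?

the first, by 18 hours 28 minutes

Flight 1 in UTC: 7:45 PM − 9:00 = 10:45 AM on Apr 12.
+1 hour 50 minutes → arrive 12:35 PM UTC on Apr 12.
Flight 2 in UTC: 10:58 AM − 7:00 = 3:58 AM on Apr 13.
+3 hours and 5 minutes → arrive 7:03 AM UTC on Apr 13.
Flight 1 lands earlier by 18 hours 28 minutes.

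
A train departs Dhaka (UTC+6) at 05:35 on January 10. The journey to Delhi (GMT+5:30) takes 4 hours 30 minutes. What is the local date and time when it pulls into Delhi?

09:35 on Jan 10

Convert departure to UTC: 05:35 − 6:00 = 23:35 UTC on Jan 9.
Add 4 hours and 30 minutes travel time → 04:05 UTC (Jan 10).
Delhi is UTC+5:30, so local arrival = 04:05 + 5:30 = 09:35 on Jan 10.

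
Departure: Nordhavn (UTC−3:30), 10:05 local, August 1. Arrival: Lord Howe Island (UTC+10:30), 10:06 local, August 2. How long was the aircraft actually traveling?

Departure in UTC: 10:05 + 3:30 = 13:35 on Aug 1.
Arrival in UTC: 10:06 − 10:30 = 23:36 on Aug 1.
Elapsed = 23:36 − 13:35 = 10 hours 1 minute.

10 hours 1 minute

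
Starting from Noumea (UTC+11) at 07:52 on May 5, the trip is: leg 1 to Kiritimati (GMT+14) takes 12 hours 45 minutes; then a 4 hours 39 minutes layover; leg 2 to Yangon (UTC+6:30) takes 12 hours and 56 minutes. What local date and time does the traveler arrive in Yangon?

09:42 on May 6

Convert departure to UTC: 07:52 − 11:00 = 20:52 UTC on May 4.
Add 12 hours and 45 minutes leg 1 → 09:37 UTC (May 5).
Add 4 hours and 39 minutes layover in Kiritimati → 14:16 UTC.
Add 12 hours 56 minutes leg 2 → 03:12 UTC (May 6).
Yangon is UTC+6:30, so local arrival = 03:12 + 6:30 = 09:42 on May 6.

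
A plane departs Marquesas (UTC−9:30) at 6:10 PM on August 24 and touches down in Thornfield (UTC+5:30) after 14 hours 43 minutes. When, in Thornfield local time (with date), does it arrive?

11:53 PM on August 25

Convert departure to UTC: 6:10 PM + 9:30 = 3:40 AM UTC on Aug 25.
Add 14 hours 43 minutes travel time → 6:23 PM UTC.
Thornfield is UTC+5:30, so local arrival = 6:23 PM + 5:30 = 11:53 PM on Aug 25.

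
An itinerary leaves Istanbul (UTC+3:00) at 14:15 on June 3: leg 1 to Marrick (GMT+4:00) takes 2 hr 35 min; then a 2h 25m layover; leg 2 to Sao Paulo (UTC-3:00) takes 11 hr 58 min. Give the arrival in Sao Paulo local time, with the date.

Convert departure to UTC: 14:15 − 3:00 = 11:15 UTC on Jun 3.
Add 2 hours 35 minutes leg 1 → 13:50 UTC.
Add 2 hours 25 minutes layover in Marrick → 16:15 UTC.
Add 11 hours and 58 minutes leg 2 → 04:13 UTC (Jun 4).
Sao Paulo is UTC−3:00, so local arrival = 04:13 − 3:00 = 01:13 on Jun 4.

01:13 on June 4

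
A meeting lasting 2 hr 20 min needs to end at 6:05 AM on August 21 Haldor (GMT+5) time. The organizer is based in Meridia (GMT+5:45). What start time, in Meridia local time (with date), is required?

4:30 AM on August 21

Target end time in UTC: 6:05 AM − 5:00 = 1:05 AM on Aug 21.
Subtract 2 hours 20 minutes → start 10:45 PM UTC on Aug 20.
Meridia is UTC+5:45: 10:45 PM + 5:45 = 4:30 AM on Aug 21.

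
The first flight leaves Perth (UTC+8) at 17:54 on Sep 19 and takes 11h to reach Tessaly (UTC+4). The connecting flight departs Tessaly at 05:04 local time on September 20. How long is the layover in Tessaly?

Convert departure to UTC: 17:54 − 8:00 = 09:54 UTC on Sep 19.
Add 11 hours flight time → 20:54 UTC.
Tessaly is UTC+4:00, so local arrival = 20:54 + 4:00 = 00:54 on Sep 20.
Layover = 05:04 − 00:54 = 4 hours 10 minutes.

4 hours 10 minutes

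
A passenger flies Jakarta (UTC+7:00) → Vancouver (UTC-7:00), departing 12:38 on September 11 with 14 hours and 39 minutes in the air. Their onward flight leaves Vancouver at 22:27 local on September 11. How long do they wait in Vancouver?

Convert departure to UTC: 12:38 − 7:00 = 05:38 UTC on Sep 11.
Add 14 hours 39 minutes flight time → 20:17 UTC.
Vancouver is UTC−7:00, so local arrival = 20:17 − 7:00 = 13:17 on Sep 11.
Layover = 22:27 − 13:17 = 9 hours 10 minutes.

9 hours 10 minutes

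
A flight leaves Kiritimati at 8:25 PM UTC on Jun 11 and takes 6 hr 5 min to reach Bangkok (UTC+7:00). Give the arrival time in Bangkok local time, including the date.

9:30 AM on Jun 12

Departure is given in UTC: 8:25 PM on Jun 11.
Add 6 hours and 5 minutes → 2:30 AM UTC (Jun 12).
Bangkok is UTC+7:00: 2:30 AM + 7:00 = 9:30 AM on Jun 12.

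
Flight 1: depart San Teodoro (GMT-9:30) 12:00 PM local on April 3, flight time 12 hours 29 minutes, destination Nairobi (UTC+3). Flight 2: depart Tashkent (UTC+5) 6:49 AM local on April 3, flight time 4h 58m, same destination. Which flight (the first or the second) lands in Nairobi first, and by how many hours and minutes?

Flight 1 in UTC: 12:00 PM + 9:30 = 9:30 PM on Apr 3.
+12 hours 29 minutes → arrive 9:59 AM UTC on Apr 4.
Flight 2 in UTC: 6:49 AM − 5:00 = 1:49 AM on Apr 3.
+4 hours 58 minutes → arrive 6:47 AM UTC on Apr 3.
Flight 2 lands earlier by 27 hours 12 minutes.

the second, by 27 hours 12 minutes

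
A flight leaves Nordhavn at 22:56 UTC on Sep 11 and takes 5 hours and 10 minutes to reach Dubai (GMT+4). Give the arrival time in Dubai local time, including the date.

08:06 on September 12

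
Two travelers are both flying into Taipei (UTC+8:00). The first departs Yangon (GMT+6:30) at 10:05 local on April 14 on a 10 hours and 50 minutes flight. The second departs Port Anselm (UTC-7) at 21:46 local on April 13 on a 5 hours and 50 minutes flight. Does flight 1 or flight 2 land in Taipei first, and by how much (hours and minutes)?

Flight 1 in UTC: 10:05 − 6:30 = 03:35 on Apr 14.
+10 hours 50 minutes → arrive 14:25 UTC on Apr 14.
Flight 2 in UTC: 21:46 + 7:00 = 04:46 on Apr 14.
+5 hours and 50 minutes → arrive 10:36 UTC on Apr 14.
Flight 2 lands earlier by 3 hours 49 minutes.

the second, by 3 hours 49 minutes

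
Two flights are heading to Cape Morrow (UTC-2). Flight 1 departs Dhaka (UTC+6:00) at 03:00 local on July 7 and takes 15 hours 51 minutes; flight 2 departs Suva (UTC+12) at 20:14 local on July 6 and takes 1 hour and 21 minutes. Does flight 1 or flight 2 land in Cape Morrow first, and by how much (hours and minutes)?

the second, by 27 hours 16 minutes

Flight 1 in UTC: 03:00 − 6:00 = 21:00 on Jul 6.
+15 hours and 51 minutes → arrive 12:51 UTC on Jul 7.
Flight 2 in UTC: 20:14 − 12:00 = 08:14 on Jul 6.
+1 hour and 21 minutes → arrive 09:35 UTC on Jul 6.
Flight 2 lands earlier by 27 hours 16 minutes.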